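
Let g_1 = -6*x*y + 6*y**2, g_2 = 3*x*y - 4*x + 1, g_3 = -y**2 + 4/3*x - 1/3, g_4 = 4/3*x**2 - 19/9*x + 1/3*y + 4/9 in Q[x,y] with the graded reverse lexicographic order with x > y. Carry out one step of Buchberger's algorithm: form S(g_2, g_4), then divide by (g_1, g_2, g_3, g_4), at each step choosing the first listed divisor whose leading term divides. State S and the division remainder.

S(g_2, g_4) = -4/3*x**2 + 19/12*x*y - 1/4*y**2 + 1/3*x - 1/3*y; remainder on division = 0.

lcm(LM(g_2), LM(g_4)) = x**2*y.
S = (lcm/LT(g_2))·g_2 − (lcm/LT(g_4))·g_4 = -4/3*x**2 + 19/12*x*y - 1/4*y**2 + 1/3*x - 1/3*y.
Reduce S modulo (g_1, g_2, g_3, g_4) in that order:
  leading term x**2: subtract (-1)·g_4 from -4/3*x**2 + 19/12*x*y - 1/4*y**2 + 1/3*x - 1/3*y → 19/12*x*y - 1/4*y**2 - 16/9*x + 4/9
  leading term x*y: subtract (-19/72)·g_1 from 19/12*x*y - 1/4*y**2 - 16/9*x + 4/9 → 4/3*y**2 - 16/9*x + 4/9
  leading term y**2: subtract (-4/3)·g_3 from 4/3*y**2 - 16/9*x + 4/9 → 0
The remainder is 0, so this S-polynomial contributes no new basis element.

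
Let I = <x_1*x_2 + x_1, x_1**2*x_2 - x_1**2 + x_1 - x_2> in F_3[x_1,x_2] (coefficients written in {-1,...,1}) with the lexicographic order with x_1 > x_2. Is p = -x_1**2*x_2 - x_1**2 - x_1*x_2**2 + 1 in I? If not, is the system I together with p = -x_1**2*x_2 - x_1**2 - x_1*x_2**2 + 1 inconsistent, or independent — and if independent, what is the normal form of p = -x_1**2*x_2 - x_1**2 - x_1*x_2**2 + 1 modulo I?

-x_1**2*x_2 - x_1**2 - x_1*x_2**2 + 1 is independent of I; its normal form modulo I is -x_1 + 1.

First compute the reduced Gröbner basis of I by Buchberger's algorithm.
f_1 = x_1*x_2 + x_1, LT = x_1*x_2.
f_2 = x_1**2*x_2 - x_1**2 + x_1 - x_2, LT = x_1**2*x_2.

S(f_1,f_2): lcm = x_1**2*x_2. S = -x_1**2 - x_1 + x_2.
  leading term x_1**2: no divisor's leading term divides it; move -x_1**2 to the remainder.
  leading term x_1: no divisor's leading term divides it; move -x_1 to the remainder.
  leading term x_2: no divisor's leading term divides it; move x_2 to the remainder.
  remainder -x_1**2 - x_1 + x_2 ≠ 0; add h_3 = -x_1**2 - x_1 + x_2 to the basis.

S(f_1,h_3): lcm = x_1**2*x_2. S = x_1**2 - x_1*x_2 + x_2**2.
  leading term x_1**2: subtract (-1)·h_3 from x_1**2 - x_1*x_2 + x_2**2 → -x_1*x_2 - x_1 + x_2**2 + x_2
  leading term x_1*x_2: subtract (-1)·f_1 from -x_1*x_2 - x_1 + x_2**2 + x_2 → x_2**2 + x_2
  leading term x_2**2: no divisor's leading term divides it; move x_2**2 to the remainder.
  leading term x_2: no divisor's leading term divides it; move x_2 to the remainder.
  remainder x_2**2 + x_2 ≠ 0; add h_4 = x_2**2 + x_2 to the basis.

The other S-polynomials (S(f_2,h_3), S(f_1,h_4), S(f_2,h_4), S(h_3,h_4)) all reduce to 0 modulo the current basis, so we have a Gröbner basis.
Inter-reduce: drop elements whose leading term is divisible by another's, tail-reduce, and make monic.
Reduced Gröbner basis: {x_1**2 + x_1 - x_2, x_1*x_2 + x_1, x_2**2 + x_2}.
Label its elements g_1 = x_1**2 + x_1 - x_2, g_2 = x_1*x_2 + x_1, g_3 = x_2**2 + x_2.

Reduce p = -x_1**2*x_2 - x_1**2 - x_1*x_2**2 + 1 modulo G:
  leading term x_1**2*x_2: subtract (-x_2)·g_1 from -x_1**2*x_2 - x_1**2 - x_1*x_2**2 + 1 → -x_1**2 - x_1*x_2**2 + x_1*x_2 - x_2**2 + 1
  leading term x_1**2: subtract (-1)·g_1 from -x_1**2 - x_1*x_2**2 + x_1*x_2 - x_2**2 + 1 → -x_1*x_2**2 + x_1*x_2 + x_1 - x_2**2 - x_2 + 1
  leading term x_1*x_2**2: subtract (-x_2)·g_2 from -x_1*x_2**2 + x_1*x_2 + x_1 - x_2**2 - x_2 + 1 → -x_1*x_2 + x_1 - x_2**2 - x_2 + 1
  leading term x_1*x_2: subtract (-1)·g_2 from -x_1*x_2 + x_1 - x_2**2 - x_2 + 1 → -x_1 - x_2**2 - x_2 + 1
  leading term x_1: no divisor's leading term divides it; move -x_1 to the remainder.
  leading term x_2**2: subtract (-1)·g_3 from -x_2**2 - x_2 + 1 → 1
  leading term 1: no divisor's leading term divides it; move 1 to the remainder.
  normal form = -x_1 + 1.
The normal form is nonzero, so p ∉ I. Since p minus its normal form lies in I, I + (p) = I + (r) where r = -x_1 + 1; decide whether this ideal is the whole ring.
Run Buchberger on G together with r (pairs among the g_i already reduce to 0 since G is a Gröbner basis):
g_1 = x_1**2 + x_1 - x_2, LT = x_1**2.
g_2 = x_1*x_2 + x_1, LT = x_1*x_2.
g_3 = x_2**2 + x_2, LT = x_2**2.
r = -x_1 + 1, LT = x_1.

S(g_1,r): lcm = x_1**2. S = -x_1 - x_2.
  leading term x_1: subtract (1)·r from -x_1 - x_2 → -x_2 - 1
  leading term x_2: no divisor's leading term divides it; move -x_2 to the remainder.
  leading term 1: no divisor's leading term divides it; move -1 to the remainder.
  remainder -x_2 - 1 ≠ 0; add m_5 = -x_2 - 1 to the basis.

The other S-polynomials (S(g_1,g_2), S(g_1,g_3), S(g_2,g_3), S(g_2,r), S(g_3,r), S(g_1,m_5), S(g_2,m_5), S(g_3,m_5), S(r,m_5)) all reduce to 0 modulo the current basis, so we have a Gröbner basis.
Inter-reduce: drop elements whose leading term is divisible by another's, tail-reduce, and make monic.
Reduced Gröbner basis: {x_1 - 1, x_2 + 1}.
The reduced Gröbner basis of I + (p) is {x_1 - 1, x_2 + 1} ≠ {1}, a proper ideal, so the enlarged system stays consistent: p is independent of I, with normal form -x_1 + 1.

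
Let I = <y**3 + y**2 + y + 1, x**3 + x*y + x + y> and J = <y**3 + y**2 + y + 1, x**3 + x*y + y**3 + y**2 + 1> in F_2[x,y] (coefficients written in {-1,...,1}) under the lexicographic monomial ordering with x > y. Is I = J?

Since reduced Gröbner bases are canonical representatives of ideals under a given ordering, it suffices to compute and compare them.
Buchberger on the first generating set:
f_1 = y**3 + y**2 + y + 1, LT = y**3.
f_2 = x**3 + x*y + x + y, LT = x**3.

S(f_1,f_2): leading monomials are coprime, so the S-polynomial reduces to 0 (Buchberger's first criterion).
Every S-polynomial of the final basis reduces to 0, so we have a Gröbner basis.
Inter-reduce: drop elements whose leading term is divisible by another's, tail-reduce, and make monic.
Reduced Gröbner basis: {x**3 + x*y + x + y, y**3 + y**2 + y + 1}.

Buchberger on the second generating set:
h_1 = y**3 + y**2 + y + 1, LT = y**3.
h_2 = x**3 + x*y + y**3 + y**2 + 1, LT = x**3.

S(h_1,h_2): leading monomials are coprime, so the S-polynomial reduces to 0 (Buchberger's first criterion).
Every S-polynomial of the final basis reduces to 0, so we have a Gröbner basis.
Inter-reduce: drop elements whose leading term is divisible by another's, tail-reduce, and make monic.
Reduced Gröbner basis: {x**3 + x*y + y, y**3 + y**2 + y + 1}.

Since the reduced bases disagree, the two ideals are not the same.

No, the ideals differ.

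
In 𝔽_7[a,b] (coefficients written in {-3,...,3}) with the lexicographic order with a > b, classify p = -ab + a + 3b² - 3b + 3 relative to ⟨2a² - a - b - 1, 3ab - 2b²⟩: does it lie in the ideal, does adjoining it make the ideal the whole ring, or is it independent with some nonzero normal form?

Adjoining -ab + a + 3b² - 3b + 3 makes the ideal the whole ring: the system is inconsistent.

First compute the reduced Gröbner basis of I by Buchberger's algorithm.
f_1 = 2a² - a - b - 1, LT = a².
f_2 = 3ab - 2b², LT = ab.

S(f_1,f_2): lcm = a²b. S = 3ab² + 3ab + 3b² + 3b.
  leading term ab²: subtract (b)·f_2 from 3ab² + 3ab + 3b² + 3b → 3ab + 2b³ + 3b² + 3b
  leading term ab: subtract (1)·f_2 from 3ab + 2b³ + 3b² + 3b → 2b³ - 2b² + 3b
  leading term b³: no divisor's leading term divides it; move 2b³ to the remainder.
  leading term b²: no divisor's leading term divides it; move -2b² to the remainder.
  leading term b: no divisor's leading term divides it; move 3b to the remainder.
  remainder 2b³ - 2b² + 3b ≠ 0; add h_3 = 2b³ - 2b² + 3b to the basis.

The other S-polynomials (S(f_1,h_3), S(f_2,h_3)) all reduce to 0 modulo the current basis, so we have a Gröbner basis.
Inter-reduce: drop elements whose leading term is divisible by another's, tail-reduce, and make monic.
Reduced Gröbner basis: {a² + 3a + 3b + 3, ab - 3b², b³ - b² - 2b}.
Label its elements g_1 = a² + 3a + 3b + 3, g_2 = ab - 3b², g_3 = b³ - b² - 2b.

Reduce p = -ab + a + 3b² - 3b + 3 modulo G:
  leading term ab: subtract (-1)·g_2 from -ab + a + 3b² - 3b + 3 → a - 3b + 3
  leading term a: no divisor's leading term divides it; move a to the remainder.
  leading term b: no divisor's leading term divides it; move -3b to the remainder.
  leading term 1: no divisor's leading term divides it; move 3 to the remainder.
  normal form = a - 3b + 3.
The normal form is nonzero, so p ∉ I. Since p minus its normal form lies in I, I + (p) = I + (r) where r = a - 3b + 3; decide whether this ideal is the whole ring.
Run Buchberger on G together with r (pairs among the g_i already reduce to 0 since G is a Gröbner basis):
g_1 = a² + 3a + 3b + 3, LT = a².
g_2 = ab - 3b², LT = ab.
g_3 = b³ - b² - 2b, LT = b³.
r = a - 3b + 3, LT = a.

S(g_1,r): lcm = a². S = 3ab + 3b + 3.
  leading term ab: subtract (3)·g_2 from 3ab + 3b + 3 → 2b² + 3b + 3
  leading term b²: no divisor's leading term divides it; move 2b² to the remainder.
  leading term b: no divisor's leading term divides it; move 3b to the remainder.
  leading term 1: no divisor's leading term divides it; move 3 to the remainder.
  remainder 2b² + 3b + 3 ≠ 0; add m_5 = 2b² + 3b + 3 to the basis.

S(g_2,r): lcm = ab. S = -3b.
  leading term b: no divisor's leading term divides it; move -3b to the remainder.
  remainder -3b ≠ 0; add m_6 = -3b to the basis.

S(g_3,m_5): lcm = b³. S = b².
  leading term b²: subtract (-3)·m_5 from b² → 2b + 2
  leading term b: subtract (-3)·m_6 from 2b + 2 → 2
  leading term 1: no divisor's leading term divides it; move 2 to the remainder.
  remainder 2 ≠ 0; add m_7 = 2 to the basis.

The other S-polynomials (S(g_1,g_2), S(g_1,g_3), S(g_2,g_3), S(g_3,r), S(g_1,m_5), S(g_2,m_5), S(r,m_5), S(g_1,m_6), S(g_2,m_6), S(g_3,m_6), S(r,m_6), S(m_5,m_6), S(g_1,m_7), S(g_2,m_7), S(g_3,m_7), S(r,m_7), S(m_5,m_7), S(m_6,m_7)) all reduce to 0 modulo the current basis, so we have a Gröbner basis.
Inter-reduce: drop elements whose leading term is divisible by another's, tail-reduce, and make monic.
Reduced Gröbner basis: {1}.
The reduced Gröbner basis of I + (p) is {1}: the ideal is the whole ring, so the enlarged system has no common solution — adjoining p is inconsistent.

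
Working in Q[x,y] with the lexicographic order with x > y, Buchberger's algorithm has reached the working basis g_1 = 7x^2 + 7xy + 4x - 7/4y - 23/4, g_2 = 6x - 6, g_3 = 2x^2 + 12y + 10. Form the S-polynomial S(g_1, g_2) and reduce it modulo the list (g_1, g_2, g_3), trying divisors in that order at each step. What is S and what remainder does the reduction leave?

lcm(LM(g_1), LM(g_2)) = x^2.
S = (lcm/LT(g_1))·g_1 − (lcm/LT(g_2))·g_2 = xy + 11/7x - 1/4y - 23/28.
Reduce S modulo (g_1, g_2, g_3) in that order:
  leading term xy: subtract (1/6y)·g_2 from xy + 11/7x - 1/4y - 23/28 → 11/7x + 3/4y - 23/28
  leading term x: subtract (11/42)·g_2 from 11/7x + 3/4y - 23/28 → 3/4y + 3/4
  leading term y: no divisor's leading term divides it; move 3/4y to the remainder.
  leading term 1: no divisor's leading term divides it; move 3/4 to the remainder.
The remainder 3/4y + 3/4 is nonzero, so it would be added as the next basis element.

S(g_1, g_2) = xy + 11/7x - 1/4y - 23/28; remainder on division = 3/4y + 3/4.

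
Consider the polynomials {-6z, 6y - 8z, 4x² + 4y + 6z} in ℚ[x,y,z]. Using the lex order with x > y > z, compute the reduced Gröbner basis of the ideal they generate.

G = {x², y, z}

f_1 = -6z, LT = z.
f_2 = 6y - 8z, LT = y.
f_3 = 4x² + 4y + 6z, LT = x².

The S-polynomials (S(f_1,f_2), S(f_1,f_3), S(f_2,f_3)) all reduce to 0 modulo the current basis, so we have a Gröbner basis.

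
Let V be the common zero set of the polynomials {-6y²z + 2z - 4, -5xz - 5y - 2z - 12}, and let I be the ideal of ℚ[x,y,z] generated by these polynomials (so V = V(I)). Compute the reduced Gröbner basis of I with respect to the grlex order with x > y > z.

G = {y³ + 12/5y² - ⅔x - ⅓y - 16/15, y²z - ⅓z + ⅔, xz + y + ⅖z + 12/5}

Buchberger's algorithm terminates because the ascending chain of leading-term ideals stabilizes.

f_1 = -6y²z + 2z - 4, LT = y²z.
f_2 = -5xz - 5y - 2z - 12, LT = xz.

S(f_1,f_2): lcm = xy²z. S = -y³ - ⅖y²z - ⅓xz - 12/5y² + ⅔x.
  reduce S modulo (f_1, f_2):
  remainder -y³ - 12/5y² + ⅔x + ⅓y + 16/15 ≠ 0; add g_3 = -y³ - 12/5y² + ⅔x + ⅓y + 16/15 to the basis.

The other S-polynomials (S(f_1,g_3), S(f_2,g_3)) all reduce to 0 modulo the current basis, so we have a Gröbner basis.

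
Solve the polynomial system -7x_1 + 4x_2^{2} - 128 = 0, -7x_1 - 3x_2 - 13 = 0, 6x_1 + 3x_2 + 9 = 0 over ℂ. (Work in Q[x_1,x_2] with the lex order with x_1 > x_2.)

{(-4, 5)}

Compute a lex Gröbner basis by Buchberger's algorithm.
f_1 = -7x_1 + 4x_2^{2} - 128, LT = x_1.
f_2 = -7x_1 - 3x_2 - 13, LT = x_1.
f_3 = 6x_1 + 3x_2 + 9, LT = x_1.

S(f_1,f_2): lcm = x_1. S = -\tfrac{4}{7}x_2^{2} - \tfrac{3}{7}x_2 + \tfrac{115}{7}.
  leading term x_2^{2}: no divisor's leading term divides it; move -\tfrac{4}{7}x_2^{2} to the remainder.
  leading term x_2: no divisor's leading term divides it; move -\tfrac{3}{7}x_2 to the remainder.
  leading term 1: no divisor's leading term divides it; move \tfrac{115}{7} to the remainder.
  remainder -\tfrac{4}{7}x_2^{2} - \tfrac{3}{7}x_2 + \tfrac{115}{7} ≠ 0; add h_4 = -\tfrac{4}{7}x_2^{2} - \tfrac{3}{7}x_2 + \tfrac{115}{7} to the basis.

S(f_1,f_3): lcm = x_1. S = -\tfrac{4}{7}x_2^{2} - \tfrac{1}{2}x_2 + \tfrac{235}{14}.
  leading term x_2^{2}: subtract (1)·h_4 from -\tfrac{4}{7}x_2^{2} - \tfrac{1}{2}x_2 + \tfrac{235}{14} → -\tfrac{1}{14}x_2 + \tfrac{5}{14}
  leading term x_2: no divisor's leading term divides it; move -\tfrac{1}{14}x_2 to the remainder.
  leading term 1: no divisor's leading term divides it; move \tfrac{5}{14} to the remainder.
  remainder -\tfrac{1}{14}x_2 + \tfrac{5}{14} ≠ 0; add h_5 = -\tfrac{1}{14}x_2 + \tfrac{5}{14} to the basis.

The other S-polynomials (S(f_2,f_3), S(f_1,h_4), S(f_2,h_4), S(f_3,h_4), S(f_1,h_5), S(f_2,h_5), S(f_3,h_5), S(h_4,h_5)) all reduce to 0 modulo the current basis, so we have a Gröbner basis.
Inter-reduce: drop elements whose leading term is divisible by another's, tail-reduce, and make monic.
Reduced Gröbner basis: {x_1 + 4, x_2 - 5}.

The lex basis is triangular: the last element involves only x_2. Solving x_2 - 5 = 0 gives x_2 ∈ {5}; substituting each value into the earlier elements determines the remaining variables.
  x_2 = 5: the earlier basis element becomes x_1 + 4 = 0, giving x_1 = -4 — point (-4, 5).
Each listed point satisfies every original equation (direct substitution).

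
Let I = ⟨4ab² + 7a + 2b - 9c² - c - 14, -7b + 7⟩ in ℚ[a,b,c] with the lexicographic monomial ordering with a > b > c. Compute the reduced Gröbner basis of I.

f_1 = 4ab² + 7a + 2b - 9c² - c - 14, LT = ab².
f_2 = -7b + 7, LT = b.

S(f_1,f_2): lcm = ab². S = ab + 7/4a + ½b - 9/4c² - ¼c - 7/2.
  leading term ab: subtract (-1/7a)·f_2 from ab + 7/4a + ½b - 9/4c² - ¼c - 7/2 → 11/4a + ½b - 9/4c² - ¼c - 7/2
  leading term a: no divisor's leading term divides it; move 11/4a to the remainder.
  leading term b: subtract (-1/14)·f_2 from ½b - 9/4c² - ¼c - 7/2 → -9/4c² - ¼c - 3
  leading term c²: no divisor's leading term divides it; move -9/4c² to the remainder.
  leading term c: no divisor's leading term divides it; move -¼c to the remainder.
  leading term 1: no divisor's leading term divides it; move -3 to the remainder.
  remainder 11/4a - 9/4c² - ¼c - 3 ≠ 0; add g_3 = 11/4a - 9/4c² - ¼c - 3 to the basis.

The other S-polynomials (S(f_1,g_3), S(f_2,g_3)) all reduce to 0 modulo the current basis, so we have a Gröbner basis.
Inter-reduce: drop elements whose leading term is divisible by another's, tail-reduce, and make monic.

G = {a - 9/11c² - 1/11c - 12/11, b - 1}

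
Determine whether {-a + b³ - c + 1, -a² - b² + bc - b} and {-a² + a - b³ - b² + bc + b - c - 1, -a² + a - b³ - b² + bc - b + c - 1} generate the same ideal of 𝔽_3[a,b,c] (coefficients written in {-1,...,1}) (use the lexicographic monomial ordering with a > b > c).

Since reduced Gröbner bases are canonical representatives of ideals under a given ordering, it suffices to compute and compare them.
Buchberger on the first generating set:
f_1 = -a + b³ - c + 1, LT = a.
f_2 = -a² - b² + bc - b, LT = a².

S(f_1,f_2): lcm = a². S = -ab³ + ac - a - b² + bc - b.
  reduce S modulo (f_1, f_2):
  remainder -b⁶ - b³c + b³ - b² + bc - b - c² - c - 1 ≠ 0; add g_3 = -b⁶ - b³c + b³ - b² + bc - b - c² - c - 1 to the basis.

The other S-polynomials (S(f_1,g_3), S(f_2,g_3)) all reduce to 0 modulo the current basis, so we have a Gröbner basis.
Inter-reduce: drop elements whose leading term is divisible by another's, tail-reduce, and make monic.
Reduced Gröbner basis: {a - b³ + c - 1, b⁶ + b³c - b³ + b² - bc + b + c² + c + 1}.

Buchberger on the second generating set:
h_1 = -a² + a - b³ - b² + bc + b - c - 1, LT = a².
h_2 = -a² + a - b³ - b² + bc - b + c - 1, LT = a².

S(h_1,h_2): lcm = a². S = b - c.
  reduce S modulo (h_1, h_2):
  remainder b - c ≠ 0; add k_3 = b - c to the basis.

The other S-polynomials (S(h_1,k_3), S(h_2,k_3)) all reduce to 0 modulo the current basis, so we have a Gröbner basis.
Inter-reduce: drop elements whose leading term is divisible by another's, tail-reduce, and make monic.
Reduced Gröbner basis: {a² - a + c³ + 1, b - c}.

The bases are distinct; the ideals are different.

No, the ideals differ.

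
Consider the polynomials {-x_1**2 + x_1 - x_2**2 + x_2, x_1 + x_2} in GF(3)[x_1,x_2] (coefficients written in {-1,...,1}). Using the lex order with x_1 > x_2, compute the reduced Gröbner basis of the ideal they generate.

f_1 = -x_1**2 + x_1 - x_2**2 + x_2, LT = x_1**2.
f_2 = x_1 + x_2, LT = x_1.

S(f_1,f_2): lcm = x_1**2. S = -x_1*x_2 - x_1 + x_2**2 - x_2.
  reduce S modulo (f_1, f_2):
  remainder -x_2**2 ≠ 0; add g_3 = -x_2**2 to the basis.

The other S-polynomials (S(f_1,g_3), S(f_2,g_3)) all reduce to 0 modulo the current basis, so we have a Gröbner basis.
Inter-reduce: drop elements whose leading term is divisible by another's, tail-reduce, and make monic.

G = {x_1 + x_2, x_2**2}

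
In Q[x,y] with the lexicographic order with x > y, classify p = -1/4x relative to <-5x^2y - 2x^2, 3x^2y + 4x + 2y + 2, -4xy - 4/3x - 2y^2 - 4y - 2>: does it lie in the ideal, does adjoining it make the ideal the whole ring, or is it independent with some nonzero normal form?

-1/4x lies in I (it reduces to 0).

First compute the reduced Gröbner basis of I by Buchberger's algorithm.
f_1 = -5x^2y - 2x^2, LT = x^2y.
f_2 = 3x^2y + 4x + 2y + 2, LT = x^2y.
f_3 = -4xy - 4/3x - 2y^2 - 4y - 2, LT = xy.

S(f_1,f_2): lcm = x^2y. S = 2/5x^2 - 4/3x - 2/3y - 2/3.
  leading term x^2: no divisor's leading term divides it; move 2/5x^2 to the remainder.
  leading term x: no divisor's leading term divides it; move -4/3x to the remainder.
  leading term y: no divisor's leading term divides it; move -2/3y to the remainder.
  leading term 1: no divisor's leading term divides it; move -2/3 to the remainder.
  remainder 2/5x^2 - 4/3x - 2/3y - 2/3 ≠ 0; add h_4 = 2/5x^2 - 4/3x - 2/3y - 2/3 to the basis.

S(f_1,f_3): lcm = x^2y. S = 1/15x^2 - 1/2xy^2 - xy - 1/2x.
  leading term x^2: subtract (1/6)·h_4 from 1/15x^2 - 1/2xy^2 - xy - 1/2x → -1/2xy^2 - xy - 5/18x + 1/9y + 1/9
  leading term xy^2: subtract (1/8y)·f_3 from -1/2xy^2 - xy - 5/18x + 1/9y + 1/9 → -5/6xy - 5/18x + 1/4y^3 + 1/2y^2 + 13/36y + 1/9
  leading term xy: subtract (5/24)·f_3 from -5/6xy - 5/18x + 1/4y^3 + 1/2y^2 + 13/36y + 1/9 → 1/4y^3 + 11/12y^2 + 43/36y + 19/36
  leading term y^3: no divisor's leading term divides it; move 1/4y^3 to the remainder.
  leading term y^2: no divisor's leading term divides it; move 11/12y^2 to the remainder.
  leading term y: no divisor's leading term divides it; move 43/36y to the remainder.
  leading term 1: no divisor's leading term divides it; move 19/36 to the remainder.
  remainder 1/4y^3 + 11/12y^2 + 43/36y + 19/36 ≠ 0; add h_5 = 1/4y^3 + 11/12y^2 + 43/36y + 19/36 to the basis.

S(f_1,h_4): lcm = x^2y. S = 2/5x^2 + 10/3xy + 5/3y^2 + 5/3y.
  leading term x^2: subtract (1)·h_4 from 2/5x^2 + 10/3xy + 5/3y^2 + 5/3y → 10/3xy + 4/3x + 5/3y^2 + 7/3y + 2/3
  leading term xy: subtract (-5/6)·f_3 from 10/3xy + 4/3x + 5/3y^2 + 7/3y + 2/3 → 2/9x - y - 1
  leading term x: no divisor's leading term divides it; move 2/9x to the remainder.
  leading term y: no divisor's leading term divides it; move -y to the remainder.
  leading term 1: no divisor's leading term divides it; move -1 to the remainder.
  remainder 2/9x - y - 1 ≠ 0; add h_6 = 2/9x - y - 1 to the basis.

S(f_1,h_5): lcm = x^2y^3. S = -49/15x^2y^2 - 43/9x^2y - 19/9x^2.
  leading term x^2y^2: subtract (49/75y)·f_1 from -49/15x^2y^2 - 43/9x^2y - 19/9x^2 → -781/225x^2y - 19/9x^2
  leading term x^2y: subtract (781/1125)·f_1 from -781/225x^2y - 19/9x^2 → -271/375x^2
  leading term x^2: subtract (-271/150)·h_4 from -271/375x^2 → -542/225x - 271/225y - 271/225
  leading term x: subtract (-271/25)·h_6 from -542/225x - 271/225y - 271/225 → -542/45y - 542/45
  leading term y: no divisor's leading term divides it; move -542/45y to the remainder.
  leading term 1: no divisor's leading term divides it; move -542/45 to the remainder.
  remainder -542/45y - 542/45 ≠ 0; add h_7 = -542/45y - 542/45 to the basis.

The other S-polynomials (S(f_2,f_3), S(f_2,h_4), S(f_3,h_4), S(f_2,h_5), S(f_3,h_5), S(h_4,h_5), S(f_1,h_6), S(f_2,h_6), S(f_3,h_6), S(h_4,h_6), S(h_5,h_6), S(f_1,h_7), S(f_2,h_7), S(f_3,h_7), S(h_4,h_7), S(h_5,h_7), S(h_6,h_7)) all reduce to 0 modulo the current basis, so we have a Gröbner basis.
Inter-reduce: drop elements whose leading term is divisible by another's, tail-reduce, and make monic.
Reduced Gröbner basis: {x, y + 1}.
Label its elements g_1 = x, g_2 = y + 1.

Reduce p = -1/4x modulo G:
  leading term x: subtract (-1/4)·g_1 from -1/4x → 0
  normal form = 0.
Since the normal form is 0, p ∈ I.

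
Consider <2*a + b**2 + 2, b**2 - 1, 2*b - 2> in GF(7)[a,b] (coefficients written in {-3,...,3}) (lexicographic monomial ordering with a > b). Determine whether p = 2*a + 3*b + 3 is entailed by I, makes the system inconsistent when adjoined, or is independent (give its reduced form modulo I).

First compute the reduced Gröbner basis of I by Buchberger's algorithm.
f_1 = 2*a + b**2 + 2, LT = a.
f_2 = b**2 - 1, LT = b**2.
f_3 = 2*b - 2, LT = b.

S(f_1,f_2): leading monomials are coprime, so the S-polynomial reduces to 0 (Buchberger's first criterion).
S(f_1,f_3): leading monomials are coprime, so the S-polynomial reduces to 0 (Buchberger's first criterion).
S(f_2,f_3): lcm = b**2. S = b - 1.
  leading term b: subtract (-3)·f_3 from b - 1 → 0
  remainder 0.

Every S-polynomial of the final basis reduces to 0, so we have a Gröbner basis.
Inter-reduce: drop elements whose leading term is divisible by another's, tail-reduce, and make monic.
Reduced Gröbner basis: {a - 2, b - 1}.
Label its elements g_1 = a - 2, g_2 = b - 1.

Reduce p = 2*a + 3*b + 3 modulo G:
  leading term a: subtract (2)·g_1 from 2*a + 3*b + 3 → 3*b
  leading term b: subtract (3)·g_2 from 3*b → 3
  leading term 1: no divisor's leading term divides it; move 3 to the remainder.
  normal form = 3.
The normal form is nonzero, so p ∉ I. Since p minus its normal form lies in I, I + (p) = I + (r) where r = 3; decide whether this ideal is the whole ring.
Here r = 3 is a nonzero constant, hence a unit: 1 ∈ I + (p), the Gröbner basis of I + (p) is {1}, and the enlarged system has no common solution — adjoining p is inconsistent.

Adjoining 2*a + 3*b + 3 makes the ideal the whole ring: the system is inconsistent.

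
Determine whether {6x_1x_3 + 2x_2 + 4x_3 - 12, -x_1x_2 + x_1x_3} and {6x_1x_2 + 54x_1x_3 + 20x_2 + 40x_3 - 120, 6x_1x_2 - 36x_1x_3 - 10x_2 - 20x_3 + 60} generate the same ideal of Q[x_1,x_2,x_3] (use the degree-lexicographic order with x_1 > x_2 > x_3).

Two ideals are equal iff their reduced Gröbner bases coincide (the reduced basis is unique for a fixed ordering).
Buchberger on the first generating set:
f_1 = 6x_1x_3 + 2x_2 + 4x_3 - 12, LT = x_1x_3.
f_2 = -x_1x_2 + x_1x_3, LT = x_1x_2.

S(f_1,f_2): lcm = x_1x_2x_3. S = x_1x_3^{2} + \tfrac{1}{3}x_2^{2} + \tfrac{2}{3}x_2x_3 - 2x_2.
  leading term x_1x_3^{2}: subtract (\tfrac{1}{6}x_3)·f_1 from x_1x_3^{2} + \tfrac{1}{3}x_2^{2} + \tfrac{2}{3}x_2x_3 - 2x_2 → \tfrac{1}{3}x_2^{2} + \tfrac{1}{3}x_2x_3 - \tfrac{2}{3}x_3^{2} - 2x_2 + 2x_3
  leading term x_2^{2}: no divisor's leading term divides it; move \tfrac{1}{3}x_2^{2} to the remainder.
  leading term x_2x_3: no divisor's leading term divides it; move \tfrac{1}{3}x_2x_3 to the remainder.
  leading term x_3^{2}: no divisor's leading term divides it; move -\tfrac{2}{3}x_3^{2} to the remainder.
  leading term x_2: no divisor's leading term divides it; move -2x_2 to the remainder.
  leading term x_3: no divisor's leading term divides it; move 2x_3 to the remainder.
  remainder \tfrac{1}{3}x_2^{2} + \tfrac{1}{3}x_2x_3 - \tfrac{2}{3}x_3^{2} - 2x_2 + 2x_3 ≠ 0; add g_3 = \tfrac{1}{3}x_2^{2} + \tfrac{1}{3}x_2x_3 - \tfrac{2}{3}x_3^{2} - 2x_2 + 2x_3 to the basis.

The other S-polynomials (S(f_1,g_3), S(f_2,g_3)) all reduce to 0 modulo the current basis, so we have a Gröbner basis.
Inter-reduce: drop elements whose leading term is divisible by another's, tail-reduce, and make monic.
Reduced Gröbner basis: {x_1x_2 + \tfrac{1}{3}x_2 + \tfrac{2}{3}x_3 - 2, x_1x_3 + \tfrac{1}{3}x_2 + \tfrac{2}{3}x_3 - 2, x_2^{2} + x_2x_3 - 2x_3^{2} - 6x_2 + 6x_3}.

Buchberger on the second generating set:
h_1 = 6x_1x_2 + 54x_1x_3 + 20x_2 + 40x_3 - 120, LT = x_1x_2.
h_2 = 6x_1x_2 - 36x_1x_3 - 10x_2 - 20x_3 + 60, LT = x_1x_2.

S(h_1,h_2): lcm = x_1x_2. S = 15x_1x_3 + 5x_2 + 10x_3 - 30.
  leading term x_1x_3: no divisor's leading term divides it; move 15x_1x_3 to the remainder.
  leading term x_2: no divisor's leading term divides it; move 5x_2 to the remainder.
  leading term x_3: no divisor's leading term divides it; move 10x_3 to the remainder.
  leading term 1: no divisor's leading term divides it; move -30 to the remainder.
  remainder 15x_1x_3 + 5x_2 + 10x_3 - 30 ≠ 0; add k_3 = 15x_1x_3 + 5x_2 + 10x_3 - 30 to the basis.

S(h_1,k_3): lcm = x_1x_2x_3. S = 9x_1x_3^{2} - \tfrac{1}{3}x_2^{2} + \tfrac{8}{3}x_2x_3 + \tfrac{20}{3}x_3^{2} + 2x_2 - 20x_3.
  leading term x_1x_3^{2}: subtract (\tfrac{3}{5}x_3)·k_3 from 9x_1x_3^{2} - \tfrac{1}{3}x_2^{2} + \tfrac{8}{3}x_2x_3 + \tfrac{20}{3}x_3^{2} + 2x_2 - 20x_3 → -\tfrac{1}{3}x_2^{2} - \tfrac{1}{3}x_2x_3 + \tfrac{2}{3}x_3^{2} + 2x_2 - 2x_3
  leading term x_2^{2}: no divisor's leading term divides it; move -\tfrac{1}{3}x_2^{2} to the remainder.
  leading term x_2x_3: no divisor's leading term divides it; move -\tfrac{1}{3}x_2x_3 to the remainder.
  leading term x_3^{2}: no divisor's leading term divides it; move \tfrac{2}{3}x_3^{2} to the remainder.
  leading term x_2: no divisor's leading term divides it; move 2x_2 to the remainder.
  leading term x_3: no divisor's leading term divides it; move -2x_3 to the remainder.
  remainder -\tfrac{1}{3}x_2^{2} - \tfrac{1}{3}x_2x_3 + \tfrac{2}{3}x_3^{2} + 2x_2 - 2x_3 ≠ 0; add k_4 = -\tfrac{1}{3}x_2^{2} - \tfrac{1}{3}x_2x_3 + \tfrac{2}{3}x_3^{2} + 2x_2 - 2x_3 to the basis.

The other S-polynomials (S(h_2,k_3), S(h_1,k_4), S(h_2,k_4), S(k_3,k_4)) all reduce to 0 modulo the current basis, so we have a Gröbner basis.
Inter-reduce: drop elements whose leading term is divisible by another's, tail-reduce, and make monic.
Reduced Gröbner basis: {x_1x_2 + \tfrac{1}{3}x_2 + \tfrac{2}{3}x_3 - 2, x_1x_3 + \tfrac{1}{3}x_2 + \tfrac{2}{3}x_3 - 2, x_2^{2} + x_2x_3 - 2x_3^{2} - 6x_2 + 6x_3}.

The two bases agree; hence the ideals are identical.

Yes, the ideals are equal.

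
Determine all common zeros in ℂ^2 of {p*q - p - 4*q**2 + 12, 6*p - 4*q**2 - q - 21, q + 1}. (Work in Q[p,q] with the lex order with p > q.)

Compute a lex Gröbner basis by Buchberger's algorithm.
f_1 = p*q - p - 4*q**2 + 12, LT = p*q.
f_2 = 6*p - 4*q**2 - q - 21, LT = p.
f_3 = q + 1, LT = q.

The S-polynomials (S(f_1,f_2), S(f_1,f_3), S(f_2,f_3)) all reduce to 0 modulo the current basis, so we have a Gröbner basis.
Inter-reduce: drop elements whose leading term is divisible by another's, tail-reduce, and make monic.
Reduced Gröbner basis: {p - 4, q + 1}.

A lex Gröbner basis eliminates variables successively. Here q + 1 depends only on q, with roots {-1}; lifting each root through the earlier basis elements recovers the full solutions.
  q = -1: the earlier basis element becomes p - 4 = 0, giving p = 4 — point (4, -1).
Substituting each solution back into the original system confirms all equations vanish.

{(4, -1)}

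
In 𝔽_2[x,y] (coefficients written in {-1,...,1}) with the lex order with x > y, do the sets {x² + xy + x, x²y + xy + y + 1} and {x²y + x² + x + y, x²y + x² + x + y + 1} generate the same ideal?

Equality of ideals is decidable: compute both reduced Gröbner bases (unique for the ordering) and check whether they agree.
Buchberger on the first generating set:
f_1 = x² + xy + x, LT = x².
f_2 = x²y + xy + y + 1, LT = x²y.

S(f_1,f_2): lcm = x²y. S = xy² + y + 1.
  leading term xy²: no divisor's leading term divides it; move xy² to the remainder.
  leading term y: no divisor's leading term divides it; move y to the remainder.
  leading term 1: no divisor's leading term divides it; move 1 to the remainder.
  remainder xy² + y + 1 ≠ 0; add g_3 = xy² + y + 1 to the basis.

S(f_1,g_3): lcm = x²y². S = xy³ + xy² + xy + x.
  leading term xy³: subtract (y)·g_3 from xy³ + xy² + xy + x → xy² + xy + x + y² + y
  leading term xy²: subtract (1)·g_3 from xy² + xy + x + y² + y → xy + x + y² + 1
  leading term xy: no divisor's leading term divides it; move xy to the remainder.
  leading term x: no divisor's leading term divides it; move x to the remainder.
  leading term y²: no divisor's leading term divides it; move y² to the remainder.
  leading term 1: no divisor's leading term divides it; move 1 to the remainder.
  remainder xy + x + y² + 1 ≠ 0; add g_4 = xy + x + y² + 1 to the basis.

S(f_2,g_3): lcm = x²y². S = xy² + xy + x + y² + y.
  leading term xy²: subtract (1)·g_3 from xy² + xy + x + y² + y → xy + x + y² + 1
  leading term xy: subtract (1)·g_4 from xy + x + y² + 1 → 0
  remainder 0.

S(f_1,g_4): lcm = x²y. S = x² + xy + x.
  leading term x²: subtract (1)·f_1 from x² + xy + x → 0
  remainder 0.

S(f_2,g_4): lcm = x²y. S = x² + xy² + xy + x + y + 1.
  leading term x²: subtract (1)·f_1 from x² + xy² + xy + x + y + 1 → xy² + y + 1
  leading term xy²: subtract (1)·g_3 from xy² + y + 1 → 0
  remainder 0.

S(g_3,g_4): lcm = xy². S = xy + y³ + 1.
  leading term xy: subtract (1)·g_4 from xy + y³ + 1 → x + y³ + y²
  leading term x: no divisor's leading term divides it; move x to the remainder.
  leading term y³: no divisor's leading term divides it; move y³ to the remainder.
  leading term y²: no divisor's leading term divides it; move y² to the remainder.
  remainder x + y³ + y² ≠ 0; add g_5 = x + y³ + y² to the basis.

S(f_1,g_5): lcm = x². S = xy³ + xy² + xy + x.
  leading term xy³: subtract (y)·g_3 from xy³ + xy² + xy + x → xy² + xy + x + y² + y
  leading term xy²: subtract (1)·g_3 from xy² + xy + x + y² + y → xy + x + y² + 1
  leading term xy: subtract (1)·g_4 from xy + x + y² + 1 → 0
  remainder 0.

S(f_2,g_5): lcm = x²y. S = xy⁴ + xy³ + xy + y + 1.
  leading term xy⁴: subtract (y²)·g_3 from xy⁴ + xy³ + xy + y + 1 → xy³ + xy + y³ + y² + y + 1
  leading term xy³: subtract (y)·g_3 from xy³ + xy + y³ + y² + y + 1 → xy + y³ + 1
  leading term xy: subtract (1)·g_4 from xy + y³ + 1 → x + y³ + y²
  leading term x: subtract (1)·g_5 from x + y³ + y² → 0
  remainder 0.

S(g_3,g_5): lcm = xy². S = y⁵ + y⁴ + y + 1.
  leading term y⁵: no divisor's leading term divides it; move y⁵ to the remainder.
  leading term y⁴: no divisor's leading term divides it; move y⁴ to the remainder.
  leading term y: no divisor's leading term divides it; move y to the remainder.
  leading term 1: no divisor's leading term divides it; move 1 to the remainder.
  remainder y⁵ + y⁴ + y + 1 ≠ 0; add g_6 = y⁵ + y⁴ + y + 1 to the basis.

S(g_4,g_5): lcm = xy. S = x + y⁴ + y³ + y² + 1.
  leading term x: subtract (1)·g_5 from x + y⁴ + y³ + y² + 1 → y⁴ + 1
  leading term y⁴: no divisor's leading term divides it; move y⁴ to the remainder.
  leading term 1: no divisor's leading term divides it; move 1 to the remainder.
  remainder y⁴ + 1 ≠ 0; add g_7 = y⁴ + 1 to the basis.

S(f_1,g_6): leading monomials are coprime, so the S-polynomial reduces to 0 (Buchberger's first criterion).
S(f_2,g_6): lcm = x²y⁵. S = x²y⁴ + x²y + x² + xy⁵ + y⁵ + y⁴.
  leading term x²y⁴: subtract (y⁴)·f_1 from x²y⁴ + x²y + x² + xy⁵ + y⁵ + y⁴ → x²y + x² + xy⁴ + y⁵ + y⁴
  leading term x²y: subtract (y)·f_1 from x²y + x² + xy⁴ + y⁵ + y⁴ → x² + xy⁴ + xy² + xy + y⁵ + y⁴
  leading term x²: subtract (1)·f_1 from x² + xy⁴ + xy² + xy + y⁵ + y⁴ → xy⁴ + xy² + x + y⁵ + y⁴
  leading term xy⁴: subtract (y²)·g_3 from xy⁴ + xy² + x + y⁵ + y⁴ → xy² + x + y⁵ + y⁴ + y³ + y²
  leading term xy²: subtract (1)·g_3 from xy² + x + y⁵ + y⁴ + y³ + y² → x + y⁵ + y⁴ + y³ + y² + y + 1
  leading term x: subtract (1)·g_5 from x + y⁵ + y⁴ + y³ + y² + y + 1 → y⁵ + y⁴ + y + 1
  leading term y⁵: subtract (1)·g_6 from y⁵ + y⁴ + y + 1 → 0
  remainder 0.

S(g_3,g_6): lcm = xy⁵. S = xy⁴ + xy + x + y⁴ + y³.
  leading term xy⁴: subtract (y²)·g_3 from xy⁴ + xy + x + y⁴ + y³ → xy + x + y⁴ + y²
  leading term xy: subtract (1)·g_4 from xy + x + y⁴ + y² → y⁴ + 1
  leading term y⁴: subtract (1)·g_7 from y⁴ + 1 → 0
  remainder 0.

S(g_4,g_6): lcm = xy⁵. S = xy + x + y⁶ + y⁴.
  leading term xy: subtract (1)·g_4 from xy + x + y⁶ + y⁴ → y⁶ + y⁴ + y² + 1
  leading term y⁶: subtract (y)·g_6 from y⁶ + y⁴ + y² + 1 → y⁵ + y⁴ + y + 1
  leading term y⁵: subtract (1)·g_6 from y⁵ + y⁴ + y + 1 → 0
  remainder 0.

S(g_5,g_6): leading monomials are coprime, so the S-polynomial reduces to 0 (Buchberger's first criterion).
S(f_1,g_7): leading monomials are coprime, so the S-polynomial reduces to 0 (Buchberger's first criterion).
S(f_2,g_7): lcm = x²y⁴. S = x² + xy⁴ + y⁴ + y³.
  leading term x²: subtract (1)·f_1 from x² + xy⁴ + y⁴ + y³ → xy⁴ + xy + x + y⁴ + y³
  leading term xy⁴: subtract (y²)·g_3 from xy⁴ + xy + x + y⁴ + y³ → xy + x + y⁴ + y²
  leading term xy: subtract (1)·g_4 from xy + x + y⁴ + y² → y⁴ + 1
  leading term y⁴: subtract (1)·g_7 from y⁴ + 1 → 0
  remainder 0.

S(g_3,g_7): lcm = xy⁴. S = x + y³ + y².
  leading term x: subtract (1)·g_5 from x + y³ + y² → 0
  remainder 0.

S(g_4,g_7): lcm = xy⁴. S = xy³ + x + y⁵ + y³.
  leading term xy³: subtract (y)·g_3 from xy³ + x + y⁵ + y³ → x + y⁵ + y³ + y² + y
  leading term x: subtract (1)·g_5 from x + y⁵ + y³ + y² + y → y⁵ + y
  leading term y⁵: subtract (1)·g_6 from y⁵ + y → y⁴ + 1
  leading term y⁴: subtract (1)·g_7 from y⁴ + 1 → 0
  remainder 0.

S(g_5,g_7): leading monomials are coprime, so the S-polynomial reduces to 0 (Buchberger's first criterion).
S(g_6,g_7): lcm = y⁵. S = y⁴ + 1.
  leading term y⁴: subtract (1)·g_7 from y⁴ + 1 → 0
  remainder 0.

Every S-polynomial of the final basis reduces to 0, so we have a Gröbner basis.
Inter-reduce: drop elements whose leading term is divisible by another's, tail-reduce, and make monic.
Reduced Gröbner basis: {x + y³ + y², y⁴ + 1}.

Buchberger on the second generating set:
h_1 = x²y + x² + x + y, LT = x²y.
h_2 = x²y + x² + x + y + 1, LT = x²y.

S(h_1,h_2): lcm = x²y. S = 1.
  leading term 1: no divisor's leading term divides it; move 1 to the remainder.
  remainder 1 ≠ 0; add k_3 = 1 to the basis.

S(h_1,k_3): leading monomials are coprime, so the S-polynomial reduces to 0 (Buchberger's first criterion).
S(h_2,k_3): leading monomials are coprime, so the S-polynomial reduces to 0 (Buchberger's first criterion).
Every S-polynomial of the final basis reduces to 0, so we have a Gröbner basis.
Inter-reduce: drop elements whose leading term is divisible by another's, tail-reduce, and make monic.
Reduced Gröbner basis: {1}.

Since the reduced bases disagree, the two ideals are not the same.

No, the ideals differ.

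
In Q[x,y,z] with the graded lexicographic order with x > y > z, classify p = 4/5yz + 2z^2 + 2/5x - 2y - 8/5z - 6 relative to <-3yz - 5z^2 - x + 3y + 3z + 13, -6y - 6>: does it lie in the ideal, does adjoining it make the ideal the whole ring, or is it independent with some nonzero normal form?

4/5yz + 2z^2 + 2/5x - 2y - 8/5z - 6 lies in I (it reduces to 0).

First compute the reduced Gröbner basis of I by Buchberger's algorithm.
f_1 = -3yz - 5z^2 - x + 3y + 3z + 13, LT = yz.
f_2 = -6y - 6, LT = y.

S(f_1,f_2): lcm = yz. S = 5/3z^2 + 1/3x - y - 2z - 13/3.
  leading term z^2: no divisor's leading term divides it; move 5/3z^2 to the remainder.
  leading term x: no divisor's leading term divides it; move 1/3x to the remainder.
  leading term y: subtract (1/6)·f_2 from -y - 2z - 13/3 → -2z - 10/3
  leading term z: no divisor's leading term divides it; move -2z to the remainder.
  leading term 1: no divisor's leading term divides it; move -10/3 to the remainder.
  remainder 5/3z^2 + 1/3x - 2z - 10/3 ≠ 0; add h_3 = 5/3z^2 + 1/3x - 2z - 10/3 to the basis.

The other S-polynomials (S(f_1,h_3), S(f_2,h_3)) all reduce to 0 modulo the current basis, so we have a Gröbner basis.
Inter-reduce: drop elements whose leading term is divisible by another's, tail-reduce, and make monic.
Reduced Gröbner basis: {z^2 + 1/5x - 6/5z - 2, y + 1}.
Label its elements g_1 = z^2 + 1/5x - 6/5z - 2, g_2 = y + 1.

Reduce p = 4/5yz + 2z^2 + 2/5x - 2y - 8/5z - 6 modulo G:
  leading term yz: subtract (4/5z)·g_2 from 4/5yz + 2z^2 + 2/5x - 2y - 8/5z - 6 → 2z^2 + 2/5x - 2y - 12/5z - 6
  leading term z^2: subtract (2)·g_1 from 2z^2 + 2/5x - 2y - 12/5z - 6 → -2y - 2
  leading term y: subtract (-2)·g_2 from -2y - 2 → 0
  normal form = 0.
Since the normal form is 0, p ∈ I.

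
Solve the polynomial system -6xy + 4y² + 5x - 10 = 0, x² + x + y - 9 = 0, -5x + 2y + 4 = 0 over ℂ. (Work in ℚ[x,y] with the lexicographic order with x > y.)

Compute a lex Gröbner basis by Buchberger's algorithm.
f_1 = -6xy + 5x + 4y² - 10, LT = xy.
f_2 = x² + x + y - 9, LT = x².
f_3 = -5x + 2y + 4, LT = x.

S(f_1,f_2): lcm = x²y. S = -⅚x² - ⅔xy² - xy + 5/3x - y² + 9y.
  leading term x²: subtract (-⅚)·f_2 from -⅚x² - ⅔xy² - xy + 5/3x - y² + 9y → -⅔xy² - xy + 5/2x - y² + 59/6y - 15/2
  leading term xy²: subtract (1/9y)·f_1 from -⅔xy² - xy + 5/2x - y² + 59/6y - 15/2 → -14/9xy + 5/2x - 4/9y³ - y² + 197/18y - 15/2
  leading term xy: subtract (7/27)·f_1 from -14/9xy + 5/2x - 4/9y³ - y² + 197/18y - 15/2 → 65/54x - 4/9y³ - 55/27y² + 197/18y - 265/54
  leading term x: subtract (-13/54)·f_3 from 65/54x - 4/9y³ - 55/27y² + 197/18y - 265/54 → -4/9y³ - 55/27y² + 617/54y - 71/18
  leading term y³: no divisor's leading term divides it; move -4/9y³ to the remainder.
  leading term y²: no divisor's leading term divides it; move -55/27y² to the remainder.
  leading term y: no divisor's leading term divides it; move 617/54y to the remainder.
  leading term 1: no divisor's leading term divides it; move -71/18 to the remainder.
  remainder -4/9y³ - 55/27y² + 617/54y - 71/18 ≠ 0; add h_4 = -4/9y³ - 55/27y² + 617/54y - 71/18 to the basis.

S(f_1,f_3): lcm = xy. S = -⅚x - 4/15y² + ⅘y + 5/3.
  leading term x: subtract (⅙)·f_3 from -⅚x - 4/15y² + ⅘y + 5/3 → -4/15y² + 7/15y + 1
  leading term y²: no divisor's leading term divides it; move -4/15y² to the remainder.
  leading term y: no divisor's leading term divides it; move 7/15y to the remainder.
  leading term 1: no divisor's leading term divides it; move 1 to the remainder.
  remainder -4/15y² + 7/15y + 1 ≠ 0; add h_5 = -4/15y² + 7/15y + 1 to the basis.

S(f_2,f_3): lcm = x². S = ⅖xy + 9/5x + y - 9.
  leading term xy: subtract (-1/15)·f_1 from ⅖xy + 9/5x + y - 9 → 32/15x + 4/15y² + y - 29/3
  leading term x: subtract (-32/75)·f_3 from 32/15x + 4/15y² + y - 29/3 → 4/15y² + 139/75y - 199/25
  leading term y²: subtract (-1)·h_5 from 4/15y² + 139/75y - 199/25 → 58/25y - 174/25
  leading term y: no divisor's leading term divides it; move 58/25y to the remainder.
  leading term 1: no divisor's leading term divides it; move -174/25 to the remainder.
  remainder 58/25y - 174/25 ≠ 0; add h_6 = 58/25y - 174/25 to the basis.

S(f_1,h_4): lcm = xy³. S = -65/12xy² + 617/24xy - 71/8x - ⅔y⁴ + 5/3y².
  leading term xy²: subtract (65/72y)·f_1 from -65/12xy² + 617/24xy - 71/8x - ⅔y⁴ + 5/3y² → 763/36xy - 71/8x - ⅔y⁴ - 65/18y³ + 5/3y² + 325/36y
  leading term xy: subtract (-763/216)·f_1 from 763/36xy - 71/8x - ⅔y⁴ - 65/18y³ + 5/3y² + 325/36y → 949/108x - ⅔y⁴ - 65/18y³ + 853/54y² + 325/36y - 3815/108
  leading term x: subtract (-949/540)·f_3 from 949/108x - ⅔y⁴ - 65/18y³ + 853/54y² + 325/36y - 3815/108 → -⅔y⁴ - 65/18y³ + 853/54y² + 6773/540y - 5093/180
  leading term y⁴: subtract (3/2y)·h_4 from -⅔y⁴ - 65/18y³ + 853/54y² + 6773/540y - 5093/180 → -5/9y³ - 145/108y² + 2492/135y - 5093/180
  leading term y³: subtract (5/4)·h_4 from -5/9y³ - 145/108y² + 2492/135y - 5093/180 → 65/54y² + 4511/1080y - 8411/360
  leading term y²: subtract (-325/72)·h_5 from 65/54y² + 4511/1080y - 8411/360 → 377/60y - 377/20
  leading term y: subtract (65/24)·h_6 from 377/60y - 377/20 → 0
  remainder 0.

S(f_2,h_4): leading monomials are coprime, so the S-polynomial reduces to 0 (Buchberger's first criterion).
S(f_3,h_4): leading monomials are coprime, so the S-polynomial reduces to 0 (Buchberger's first criterion).
S(f_1,h_5): lcm = xy². S = 11/12xy + 15/4x - ⅔y³ + 5/3y.
  leading term xy: subtract (-11/72)·f_1 from 11/12xy + 15/4x - ⅔y³ + 5/3y → 325/72x - ⅔y³ + 11/18y² + 5/3y - 55/36
  leading term x: subtract (-65/72)·f_3 from 325/72x - ⅔y³ + 11/18y² + 5/3y - 55/36 → -⅔y³ + 11/18y² + 125/36y + 25/12
  leading term y³: subtract (3/2)·h_4 from -⅔y³ + 11/18y² + 125/36y + 25/12 → 11/3y² - 41/3y + 8
  leading term y²: subtract (-55/4)·h_5 from 11/3y² - 41/3y + 8 → -29/4y + 87/4
  leading term y: subtract (-25/8)·h_6 from -29/4y + 87/4 → 0
  remainder 0.

S(f_2,h_5): leading monomials are coprime, so the S-polynomial reduces to 0 (Buchberger's first criterion).
S(f_3,h_5): leading monomials are coprime, so the S-polynomial reduces to 0 (Buchberger's first criterion).
S(h_4,h_5): lcm = y³. S = 19/3y² - 527/24y + 71/8.
  leading term y²: subtract (-95/4)·h_5 from 19/3y² - 527/24y + 71/8 → -87/8y + 261/8
  leading term y: subtract (-75/16)·h_6 from -87/8y + 261/8 → 0
  remainder 0.

S(f_1,h_6): lcm = xy. S = 13/6x - ⅔y² + 5/3.
  leading term x: subtract (-13/30)·f_3 from 13/6x - ⅔y² + 5/3 → -⅔y² + 13/15y + 17/5
  leading term y²: subtract (5/2)·h_5 from -⅔y² + 13/15y + 17/5 → -3/10y + 9/10
  leading term y: subtract (-15/116)·h_6 from -3/10y + 9/10 → 0
  remainder 0.

S(f_2,h_6): leading monomials are coprime, so the S-polynomial reduces to 0 (Buchberger's first criterion).
S(f_3,h_6): leading monomials are coprime, so the S-polynomial reduces to 0 (Buchberger's first criterion).
S(h_4,h_6): lcm = y³. S = 91/12y² - 617/24y + 71/8.
  leading term y²: subtract (-455/16)·h_5 from 91/12y² - 617/24y + 71/8 → -199/16y + 597/16
  leading term y: subtract (-4975/928)·h_6 from -199/16y + 597/16 → 0
  remainder 0.

S(h_5,h_6): lcm = y². S = 5/4y - 15/4.
  leading term y: subtract (125/232)·h_6 from 5/4y - 15/4 → 0
  remainder 0.

Every S-polynomial of the final basis reduces to 0, so we have a Gröbner basis.
Inter-reduce: drop elements whose leading term is divisible by another's, tail-reduce, and make monic.
Reduced Gröbner basis: {x - 2, y - 3}.

Since the basis is lex-ordered, y - 3 is univariate in y. Its roots are {3}. Back-substituting each root into the other basis elements fixes the other coordinates.
  y = 3: the earlier basis element becomes x - 2 = 0, giving x = 2 — point (2, 3).

{(2, 3)}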